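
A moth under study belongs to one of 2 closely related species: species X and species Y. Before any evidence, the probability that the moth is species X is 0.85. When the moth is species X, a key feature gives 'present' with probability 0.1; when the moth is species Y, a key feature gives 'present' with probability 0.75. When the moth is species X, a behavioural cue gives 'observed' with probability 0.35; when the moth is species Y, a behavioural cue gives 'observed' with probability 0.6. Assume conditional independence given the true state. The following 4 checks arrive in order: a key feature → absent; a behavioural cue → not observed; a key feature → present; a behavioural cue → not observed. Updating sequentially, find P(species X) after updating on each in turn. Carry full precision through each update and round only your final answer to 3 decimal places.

After a key feature='absent': P(species X) = 0.9·0.8500 / (0.9·0.8500 + 0.25·0.1500) ≈ 0.9533
After a behavioural cue='not observed': P(species X) = 0.65·0.9533 / (0.65·0.9533 + 0.4·0.0467) ≈ 0.9707
After a key feature='present': P(species X) = 0.1·0.9707 / (0.1·0.9707 + 0.75·0.0293) ≈ 0.8155
After a behavioural cue='not observed': P(species X) = 0.65·0.8155 / (0.65·0.8155 + 0.4·0.1845) ≈ 0.8778

0.878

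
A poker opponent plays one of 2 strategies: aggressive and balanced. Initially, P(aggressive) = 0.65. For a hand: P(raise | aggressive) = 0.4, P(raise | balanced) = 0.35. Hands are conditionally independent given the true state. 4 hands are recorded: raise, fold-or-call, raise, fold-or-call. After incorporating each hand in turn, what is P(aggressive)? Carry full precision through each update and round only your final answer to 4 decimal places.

0.6739

After 'raise': P(aggressive) = 0.4·0.6500 / (0.4·0.6500 + 0.35·0.3500) ≈ 0.6797
After 'fold-or-call': P(aggressive) = 0.6·0.6797 / (0.6·0.6797 + 0.65·0.3203) ≈ 0.6621
After 'raise': P(aggressive) = 0.4·0.6621 / (0.4·0.6621 + 0.35·0.3379) ≈ 0.6913
After 'fold-or-call': P(aggressive) = 0.6·0.6913 / (0.6·0.6913 + 0.65·0.3087) ≈ 0.6739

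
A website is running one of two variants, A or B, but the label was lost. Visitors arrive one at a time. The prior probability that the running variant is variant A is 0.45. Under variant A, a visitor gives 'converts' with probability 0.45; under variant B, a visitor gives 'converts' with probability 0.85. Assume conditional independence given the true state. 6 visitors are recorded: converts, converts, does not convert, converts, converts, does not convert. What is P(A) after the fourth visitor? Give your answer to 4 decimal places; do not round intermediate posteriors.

After 'converts': P(A) = 0.45·0.4500 / (0.45·0.4500 + 0.85·0.5500) ≈ 0.3022
After 'converts': P(A) = 0.45·0.3022 / (0.45·0.3022 + 0.85·0.6978) ≈ 0.1865
After 'does not convert': P(A) = 0.55·0.1865 / (0.55·0.1865 + 0.15·0.8135) ≈ 0.4568
After 'converts': P(A) = 0.45·0.4568 / (0.45·0.4568 + 0.85·0.5432) ≈ 0.3080

0.3080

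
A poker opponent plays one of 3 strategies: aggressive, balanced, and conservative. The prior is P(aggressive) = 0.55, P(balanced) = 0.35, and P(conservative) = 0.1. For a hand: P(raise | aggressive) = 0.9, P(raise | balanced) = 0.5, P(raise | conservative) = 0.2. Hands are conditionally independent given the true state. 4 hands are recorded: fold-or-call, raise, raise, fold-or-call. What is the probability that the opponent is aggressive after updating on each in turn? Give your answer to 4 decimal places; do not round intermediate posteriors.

0.1542

After 'fold-or-call': normaliser = 0.1·0.5500 + 0.5·0.3500 + 0.8·0.1000; P(aggressive) ≈ 0.1774, P(balanced) ≈ 0.5645, P(conservative) ≈ 0.2581
After 'raise': normaliser = 0.9·0.1774 + 0.5·0.5645 + 0.2·0.2581; P(aggressive) ≈ 0.3235, P(balanced) ≈ 0.5719, P(conservative) ≈ 0.1046
After 'raise': normaliser = 0.9·0.3235 + 0.5·0.5719 + 0.2·0.1046; P(aggressive) ≈ 0.4869, P(balanced) ≈ 0.4781, P(conservative) ≈ 0.0350
After 'fold-or-call': normaliser = 0.1·0.4869 + 0.5·0.4781 + 0.8·0.0350; P(aggressive) ≈ 0.1542, P(balanced) ≈ 0.7572, P(conservative) ≈ 0.0886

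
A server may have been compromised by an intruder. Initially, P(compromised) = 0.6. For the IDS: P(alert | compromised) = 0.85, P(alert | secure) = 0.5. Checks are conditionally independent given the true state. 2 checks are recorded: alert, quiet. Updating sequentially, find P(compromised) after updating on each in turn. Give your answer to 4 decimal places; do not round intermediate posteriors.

0.4334

After 'alert': P(compromised) = 0.85·0.6000 / (0.85·0.6000 + 0.5·0.4000) ≈ 0.7183
After 'quiet': P(compromised) = 0.15·0.7183 / (0.15·0.7183 + 0.5·0.2817) ≈ 0.4334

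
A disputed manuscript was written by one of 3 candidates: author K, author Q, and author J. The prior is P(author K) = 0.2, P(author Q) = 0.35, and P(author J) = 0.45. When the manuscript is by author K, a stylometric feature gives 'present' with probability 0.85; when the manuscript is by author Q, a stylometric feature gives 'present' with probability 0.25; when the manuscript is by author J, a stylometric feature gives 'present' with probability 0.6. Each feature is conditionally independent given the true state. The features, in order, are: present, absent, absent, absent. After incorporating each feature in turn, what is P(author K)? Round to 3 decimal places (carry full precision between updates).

0.010

After 'present': normaliser = 0.85·0.2000 + 0.25·0.3500 + 0.6·0.4500; P(author K) ≈ 0.3223, P(author Q) ≈ 0.1659, P(author J) ≈ 0.5118
After 'absent': normaliser = 0.15·0.3223 + 0.75·0.1659 + 0.4·0.5118; P(author K) ≈ 0.1281, P(author Q) ≈ 0.3296, P(author J) ≈ 0.5424
After 'absent': normaliser = 0.15·0.1281 + 0.75·0.3296 + 0.4·0.5424; P(author K) ≈ 0.0397, P(author Q) ≈ 0.5114, P(author J) ≈ 0.4489
After 'absent': normaliser = 0.15·0.0397 + 0.75·0.5114 + 0.4·0.4489; P(author K) ≈ 0.0105, P(author Q) ≈ 0.6740, P(author J) ≈ 0.3155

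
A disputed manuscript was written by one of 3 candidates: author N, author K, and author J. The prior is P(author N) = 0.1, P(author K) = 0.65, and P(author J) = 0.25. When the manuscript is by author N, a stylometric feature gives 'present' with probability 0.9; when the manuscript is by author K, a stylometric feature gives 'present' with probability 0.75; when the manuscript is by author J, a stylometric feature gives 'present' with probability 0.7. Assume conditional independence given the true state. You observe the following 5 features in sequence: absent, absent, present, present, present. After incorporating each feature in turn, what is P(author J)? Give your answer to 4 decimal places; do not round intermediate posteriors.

After 'absent': normaliser = 0.1·0.1000 + 0.25·0.6500 + 0.3·0.2500; P(author N) ≈ 0.0404, P(author K) ≈ 0.6566, P(author J) ≈ 0.3030
After 'absent': normaliser = 0.1·0.0404 + 0.25·0.6566 + 0.3·0.3030; P(author N) ≈ 0.0156, P(author K) ≈ 0.6335, P(author J) ≈ 0.3509
After 'present': normaliser = 0.9·0.0156 + 0.75·0.6335 + 0.7·0.3509; P(author N) ≈ 0.0191, P(author K) ≈ 0.6466, P(author J) ≈ 0.3343
After 'present': normaliser = 0.9·0.0191 + 0.75·0.6466 + 0.7·0.3343; P(author N) ≈ 0.0234, P(author K) ≈ 0.6588, P(author J) ≈ 0.3178
After 'present': normaliser = 0.9·0.0234 + 0.75·0.6588 + 0.7·0.3178; P(author N) ≈ 0.0285, P(author K) ≈ 0.6699, P(author J) ≈ 0.3016

0.3016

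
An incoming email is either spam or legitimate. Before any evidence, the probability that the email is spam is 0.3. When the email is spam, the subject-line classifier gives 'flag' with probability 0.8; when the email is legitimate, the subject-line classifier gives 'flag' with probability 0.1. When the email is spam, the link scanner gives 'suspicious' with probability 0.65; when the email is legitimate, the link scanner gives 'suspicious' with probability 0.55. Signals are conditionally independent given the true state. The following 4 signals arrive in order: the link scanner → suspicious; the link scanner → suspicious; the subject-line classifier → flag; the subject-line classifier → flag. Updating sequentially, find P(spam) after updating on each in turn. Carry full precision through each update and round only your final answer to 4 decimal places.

Apply Bayes' rule sequentially, carrying P(spam) forward.
After the link scanner='suspicious': P(spam) = 0.65·0.3000 / (0.65·0.3000 + 0.55·0.7000) ≈ 0.3362
After the link scanner='suspicious': P(spam) = 0.65·0.3362 / (0.65·0.3362 + 0.55·0.6638) ≈ 0.3744
After the subject-line classifier='flag': P(spam) = 0.8·0.3744 / (0.8·0.3744 + 0.1·0.6256) ≈ 0.8272
After the subject-line classifier='flag': P(spam) = 0.8·0.8272 / (0.8·0.8272 + 0.1·0.1728) ≈ 0.9746

0.9746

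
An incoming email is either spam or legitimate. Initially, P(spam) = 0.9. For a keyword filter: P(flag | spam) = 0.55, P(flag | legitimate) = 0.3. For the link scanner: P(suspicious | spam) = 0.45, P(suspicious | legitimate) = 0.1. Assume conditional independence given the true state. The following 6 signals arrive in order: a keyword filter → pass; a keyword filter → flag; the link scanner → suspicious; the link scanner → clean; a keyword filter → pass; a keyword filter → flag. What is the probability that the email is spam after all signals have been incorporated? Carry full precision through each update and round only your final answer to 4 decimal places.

Apply Bayes' rule sequentially, carrying P(spam) forward.
After a keyword filter='pass': P(spam) = 0.45·0.9000 / (0.45·0.9000 + 0.7·0.1000) ≈ 0.8526
After a keyword filter='flag': P(spam) = 0.55·0.8526 / (0.55·0.8526 + 0.3·0.1474) ≈ 0.9138
After the link scanner='suspicious': P(spam) = 0.45·0.9138 / (0.45·0.9138 + 0.1·0.0862) ≈ 0.9795
After the link scanner='clean': P(spam) = 0.55·0.9795 / (0.55·0.9795 + 0.9·0.0205) ≈ 0.9669
After a keyword filter='pass': P(spam) = 0.45·0.9669 / (0.45·0.9669 + 0.7·0.0331) ≈ 0.9494
After a keyword filter='flag': P(spam) = 0.55·0.9494 / (0.55·0.9494 + 0.3·0.0506) ≈ 0.9717

0.9717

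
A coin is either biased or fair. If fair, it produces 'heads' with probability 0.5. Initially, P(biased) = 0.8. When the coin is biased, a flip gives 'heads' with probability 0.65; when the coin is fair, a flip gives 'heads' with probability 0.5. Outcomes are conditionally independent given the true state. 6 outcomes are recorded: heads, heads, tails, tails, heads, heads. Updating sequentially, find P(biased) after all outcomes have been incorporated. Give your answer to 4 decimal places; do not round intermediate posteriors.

0.8484

After 'heads': P(biased) = 0.65·0.8000 / (0.65·0.8000 + 0.5·0.2000) ≈ 0.8387
After 'heads': P(biased) = 0.65·0.8387 / (0.65·0.8387 + 0.5·0.1613) ≈ 0.8711
After 'tails': P(biased) = 0.35·0.8711 / (0.35·0.8711 + 0.5·0.1289) ≈ 0.8255
After 'tails': P(biased) = 0.35·0.8255 / (0.35·0.8255 + 0.5·0.1745) ≈ 0.7681
After 'heads': P(biased) = 0.65·0.7681 / (0.65·0.7681 + 0.5·0.2319) ≈ 0.8115
After 'heads': P(biased) = 0.65·0.8115 / (0.65·0.8115 + 0.5·0.1885) ≈ 0.8484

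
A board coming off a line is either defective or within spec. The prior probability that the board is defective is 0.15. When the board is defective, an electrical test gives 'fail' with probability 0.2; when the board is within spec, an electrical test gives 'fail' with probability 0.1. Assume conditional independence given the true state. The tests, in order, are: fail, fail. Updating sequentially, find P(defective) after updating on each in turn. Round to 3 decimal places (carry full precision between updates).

After 'fail': P(defective) = 0.2·0.1500 / (0.2·0.1500 + 0.1·0.8500) ≈ 0.2609
After 'fail': P(defective) = 0.2·0.2609 / (0.2·0.2609 + 0.1·0.7391) ≈ 0.4138

0.414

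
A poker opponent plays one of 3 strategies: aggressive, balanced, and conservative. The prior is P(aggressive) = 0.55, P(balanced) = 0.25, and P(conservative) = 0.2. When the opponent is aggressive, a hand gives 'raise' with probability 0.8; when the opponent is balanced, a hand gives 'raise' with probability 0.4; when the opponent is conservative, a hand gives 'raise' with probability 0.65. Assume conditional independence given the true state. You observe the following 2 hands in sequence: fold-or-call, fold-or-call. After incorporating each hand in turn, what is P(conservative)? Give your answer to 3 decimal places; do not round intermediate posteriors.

0.179

After 'fold-or-call': normaliser = 0.2·0.5500 + 0.6·0.2500 + 0.35·0.2000; P(aggressive) ≈ 0.3333, P(balanced) ≈ 0.4545, P(conservative) ≈ 0.2121
After 'fold-or-call': normaliser = 0.2·0.3333 + 0.6·0.4545 + 0.35·0.2121; P(aggressive) ≈ 0.1612, P(balanced) ≈ 0.6593, P(conservative) ≈ 0.1795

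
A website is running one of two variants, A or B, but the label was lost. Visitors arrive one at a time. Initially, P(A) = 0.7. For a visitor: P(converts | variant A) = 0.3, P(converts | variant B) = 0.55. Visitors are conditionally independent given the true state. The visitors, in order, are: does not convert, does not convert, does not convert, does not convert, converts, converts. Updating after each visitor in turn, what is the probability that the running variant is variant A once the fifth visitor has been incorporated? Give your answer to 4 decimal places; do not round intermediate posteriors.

0.8817

After 'does not convert': P(A) = 0.7·0.7000 / (0.7·0.7000 + 0.45·0.3000) ≈ 0.7840
After 'does not convert': P(A) = 0.7·0.7840 / (0.7·0.7840 + 0.45·0.2160) ≈ 0.8495
After 'does not convert': P(A) = 0.7·0.8495 / (0.7·0.8495 + 0.45·0.1505) ≈ 0.8978
After 'does not convert': P(A) = 0.7·0.8978 / (0.7·0.8978 + 0.45·0.1022) ≈ 0.9318
After 'converts': P(A) = 0.3·0.9318 / (0.3·0.9318 + 0.55·0.0682) ≈ 0.8817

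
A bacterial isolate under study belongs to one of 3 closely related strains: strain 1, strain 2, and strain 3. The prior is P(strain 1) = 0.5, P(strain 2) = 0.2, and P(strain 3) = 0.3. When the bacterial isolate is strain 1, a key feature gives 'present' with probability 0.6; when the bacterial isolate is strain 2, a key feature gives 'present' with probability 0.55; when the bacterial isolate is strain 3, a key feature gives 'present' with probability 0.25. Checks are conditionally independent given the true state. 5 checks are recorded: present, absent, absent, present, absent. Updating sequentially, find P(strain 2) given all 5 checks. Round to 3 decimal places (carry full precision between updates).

0.221

After 'present': normaliser = 0.6·0.5000 + 0.55·0.2000 + 0.25·0.3000; P(strain 1) ≈ 0.6186, P(strain 2) ≈ 0.2268, P(strain 3) ≈ 0.1546
After 'absent': normaliser = 0.4·0.6186 + 0.45·0.2268 + 0.75·0.1546; P(strain 1) ≈ 0.5316, P(strain 2) ≈ 0.2193, P(strain 3) ≈ 0.2492
After 'absent': normaliser = 0.4·0.5316 + 0.45·0.2193 + 0.75·0.2492; P(strain 1) ≈ 0.4268, P(strain 2) ≈ 0.1981, P(strain 3) ≈ 0.3751
After 'present': normaliser = 0.6·0.4268 + 0.55·0.1981 + 0.25·0.3751; P(strain 1) ≈ 0.5582, P(strain 2) ≈ 0.2374, P(strain 3) ≈ 0.2044
After 'absent': normaliser = 0.4·0.5582 + 0.45·0.2374 + 0.75·0.2044; P(strain 1) ≈ 0.4618, P(strain 2) ≈ 0.2210, P(strain 3) ≈ 0.3171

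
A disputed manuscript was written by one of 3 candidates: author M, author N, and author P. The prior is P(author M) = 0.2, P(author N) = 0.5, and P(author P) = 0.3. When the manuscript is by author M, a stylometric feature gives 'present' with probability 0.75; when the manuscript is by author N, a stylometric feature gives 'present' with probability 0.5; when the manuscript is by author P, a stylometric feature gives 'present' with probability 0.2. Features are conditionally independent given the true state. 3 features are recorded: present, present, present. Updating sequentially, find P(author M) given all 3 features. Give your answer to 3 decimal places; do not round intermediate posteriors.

0.565

Apply Bayes' rule sequentially, carrying P(author M) forward.
After 'present': normaliser = 0.75·0.2000 + 0.5·0.5000 + 0.2·0.3000; P(author M) ≈ 0.3261, P(author N) ≈ 0.5435, P(author P) ≈ 0.1304
After 'present': normaliser = 0.75·0.3261 + 0.5·0.5435 + 0.2·0.1304; P(author M) ≈ 0.4509, P(author N) ≈ 0.5010, P(author P) ≈ 0.0481
After 'present': normaliser = 0.75·0.4509 + 0.5·0.5010 + 0.2·0.0481; P(author M) ≈ 0.5652, P(author N) ≈ 0.4187, P(author P) ≈ 0.0161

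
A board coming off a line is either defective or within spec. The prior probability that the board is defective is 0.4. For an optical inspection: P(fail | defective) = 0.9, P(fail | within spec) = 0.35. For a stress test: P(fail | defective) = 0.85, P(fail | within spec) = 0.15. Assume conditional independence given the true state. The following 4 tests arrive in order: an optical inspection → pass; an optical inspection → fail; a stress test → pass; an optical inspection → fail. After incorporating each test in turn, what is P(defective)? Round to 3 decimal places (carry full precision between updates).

0.107

After an optical inspection='pass': P(defective) = 0.1·0.4000 / (0.1·0.4000 + 0.65·0.6000) ≈ 0.0930
After an optical inspection='fail': P(defective) = 0.9·0.0930 / (0.9·0.0930 + 0.35·0.9070) ≈ 0.2087
After a stress test='pass': P(defective) = 0.15·0.2087 / (0.15·0.2087 + 0.85·0.7913) ≈ 0.0445
After an optical inspection='fail': P(defective) = 0.9·0.0445 / (0.9·0.0445 + 0.35·0.9555) ≈ 0.1069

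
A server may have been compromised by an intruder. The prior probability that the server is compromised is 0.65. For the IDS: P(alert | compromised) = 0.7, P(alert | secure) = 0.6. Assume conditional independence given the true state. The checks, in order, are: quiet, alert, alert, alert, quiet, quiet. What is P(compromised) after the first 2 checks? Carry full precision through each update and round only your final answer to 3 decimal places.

After 'quiet': P(compromised) = 0.3·0.6500 / (0.3·0.6500 + 0.4·0.3500) ≈ 0.5821
After 'alert': P(compromised) = 0.7·0.5821 / (0.7·0.5821 + 0.6·0.4179) ≈ 0.6190

0.619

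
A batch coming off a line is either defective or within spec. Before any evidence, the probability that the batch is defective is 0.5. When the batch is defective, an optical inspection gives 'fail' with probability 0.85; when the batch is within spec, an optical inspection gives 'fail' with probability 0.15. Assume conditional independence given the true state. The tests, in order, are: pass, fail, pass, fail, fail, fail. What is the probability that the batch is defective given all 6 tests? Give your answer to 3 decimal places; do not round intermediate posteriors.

0.970

After 'pass': P(defective) = 0.15·0.5000 / (0.15·0.5000 + 0.85·0.5000) ≈ 0.1500
After 'fail': P(defective) = 0.85·0.1500 / (0.85·0.1500 + 0.15·0.8500) ≈ 0.5000
After 'pass': P(defective) = 0.15·0.5000 / (0.15·0.5000 + 0.85·0.5000) ≈ 0.1500
After 'fail': P(defective) = 0.85·0.1500 / (0.85·0.1500 + 0.15·0.8500) ≈ 0.5000
After 'fail': P(defective) = 0.85·0.5000 / (0.85·0.5000 + 0.15·0.5000) ≈ 0.8500
After 'fail': P(defective) = 0.85·0.8500 / (0.85·0.8500 + 0.15·0.1500) ≈ 0.9698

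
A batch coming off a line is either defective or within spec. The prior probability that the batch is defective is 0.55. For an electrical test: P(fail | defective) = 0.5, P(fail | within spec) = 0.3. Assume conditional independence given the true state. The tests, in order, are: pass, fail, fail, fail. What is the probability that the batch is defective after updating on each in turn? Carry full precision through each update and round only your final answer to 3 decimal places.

Each posterior becomes the prior for the next update.
After 'pass': P(defective) = 0.5·0.5500 / (0.5·0.5500 + 0.7·0.4500) ≈ 0.4661
After 'fail': P(defective) = 0.5·0.4661 / (0.5·0.4661 + 0.3·0.5339) ≈ 0.5927
After 'fail': P(defective) = 0.5·0.5927 / (0.5·0.5927 + 0.3·0.4073) ≈ 0.7080
After 'fail': P(defective) = 0.5·0.7080 / (0.5·0.7080 + 0.3·0.2920) ≈ 0.8017

0.802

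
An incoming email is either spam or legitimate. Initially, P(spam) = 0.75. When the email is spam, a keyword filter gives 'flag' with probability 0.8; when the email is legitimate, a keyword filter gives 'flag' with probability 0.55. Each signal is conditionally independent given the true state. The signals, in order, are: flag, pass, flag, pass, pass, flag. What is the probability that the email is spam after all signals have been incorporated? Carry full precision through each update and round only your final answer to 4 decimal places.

After 'flag': P(spam) = 0.8·0.7500 / (0.8·0.7500 + 0.55·0.2500) ≈ 0.8136
After 'pass': P(spam) = 0.2·0.8136 / (0.2·0.8136 + 0.45·0.1864) ≈ 0.6598
After 'flag': P(spam) = 0.8·0.6598 / (0.8·0.6598 + 0.55·0.3402) ≈ 0.7383
After 'pass': P(spam) = 0.2·0.7383 / (0.2·0.7383 + 0.45·0.2617) ≈ 0.5563
After 'pass': P(spam) = 0.2·0.5563 / (0.2·0.5563 + 0.45·0.4437) ≈ 0.3578
After 'flag': P(spam) = 0.8·0.3578 / (0.8·0.3578 + 0.55·0.6422) ≈ 0.4477

0.4477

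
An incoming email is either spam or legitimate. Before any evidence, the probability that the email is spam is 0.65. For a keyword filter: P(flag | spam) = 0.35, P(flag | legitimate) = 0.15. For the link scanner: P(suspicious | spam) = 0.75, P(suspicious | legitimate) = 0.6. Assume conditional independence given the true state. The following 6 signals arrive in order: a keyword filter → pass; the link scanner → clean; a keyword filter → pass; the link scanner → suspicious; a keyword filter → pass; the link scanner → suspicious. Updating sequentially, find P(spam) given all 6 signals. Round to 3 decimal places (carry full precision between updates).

0.448

After a keyword filter='pass': P(spam) = 0.65·0.6500 / (0.65·0.6500 + 0.85·0.3500) ≈ 0.5868
After the link scanner='clean': P(spam) = 0.25·0.5868 / (0.25·0.5868 + 0.4·0.4132) ≈ 0.4702
After a keyword filter='pass': P(spam) = 0.65·0.4702 / (0.65·0.4702 + 0.85·0.5298) ≈ 0.4043
After the link scanner='suspicious': P(spam) = 0.75·0.4043 / (0.75·0.4043 + 0.6·0.5957) ≈ 0.4590
After a keyword filter='pass': P(spam) = 0.65·0.4590 / (0.65·0.4590 + 0.85·0.5410) ≈ 0.3935
After the link scanner='suspicious': P(spam) = 0.75·0.3935 / (0.75·0.3935 + 0.6·0.6065) ≈ 0.4478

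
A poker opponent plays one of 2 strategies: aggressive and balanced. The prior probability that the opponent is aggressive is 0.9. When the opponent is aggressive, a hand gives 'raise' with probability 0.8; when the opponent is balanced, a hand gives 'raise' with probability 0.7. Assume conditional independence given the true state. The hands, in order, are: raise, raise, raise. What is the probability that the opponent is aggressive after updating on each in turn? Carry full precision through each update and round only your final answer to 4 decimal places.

After 'raise': P(aggressive) = 0.8·0.9000 / (0.8·0.9000 + 0.7·0.1000) ≈ 0.9114
After 'raise': P(aggressive) = 0.8·0.9114 / (0.8·0.9114 + 0.7·0.0886) ≈ 0.9216
After 'raise': P(aggressive) = 0.8·0.9216 / (0.8·0.9216 + 0.7·0.0784) ≈ 0.9307

0.9307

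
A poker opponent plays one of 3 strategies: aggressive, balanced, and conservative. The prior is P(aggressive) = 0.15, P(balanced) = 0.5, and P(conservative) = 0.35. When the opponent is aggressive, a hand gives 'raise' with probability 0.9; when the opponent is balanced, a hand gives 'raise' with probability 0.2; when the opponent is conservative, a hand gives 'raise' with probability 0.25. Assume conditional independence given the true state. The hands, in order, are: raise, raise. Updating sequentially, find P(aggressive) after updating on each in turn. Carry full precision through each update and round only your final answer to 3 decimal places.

0.744

Each posterior becomes the prior for the next update.
After 'raise': normaliser = 0.9·0.1500 + 0.2·0.5000 + 0.25·0.3500; P(aggressive) ≈ 0.4186, P(balanced) ≈ 0.3101, P(conservative) ≈ 0.2713
After 'raise': normaliser = 0.9·0.4186 + 0.2·0.3101 + 0.25·0.2713; P(aggressive) ≈ 0.7437, P(balanced) ≈ 0.1224, P(conservative) ≈ 0.1339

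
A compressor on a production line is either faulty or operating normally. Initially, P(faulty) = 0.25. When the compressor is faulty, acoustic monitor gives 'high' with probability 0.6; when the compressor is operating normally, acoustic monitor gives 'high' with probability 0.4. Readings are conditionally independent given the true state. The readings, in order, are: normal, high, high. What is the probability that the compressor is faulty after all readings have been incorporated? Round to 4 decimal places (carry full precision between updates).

0.3333

After 'normal': P(faulty) = 0.4·0.2500 / (0.4·0.2500 + 0.6·0.7500) ≈ 0.1818
After 'high': P(faulty) = 0.6·0.1818 / (0.6·0.1818 + 0.4·0.8182) ≈ 0.2500
After 'high': P(faulty) = 0.6·0.2500 / (0.6·0.2500 + 0.4·0.7500) ≈ 0.3333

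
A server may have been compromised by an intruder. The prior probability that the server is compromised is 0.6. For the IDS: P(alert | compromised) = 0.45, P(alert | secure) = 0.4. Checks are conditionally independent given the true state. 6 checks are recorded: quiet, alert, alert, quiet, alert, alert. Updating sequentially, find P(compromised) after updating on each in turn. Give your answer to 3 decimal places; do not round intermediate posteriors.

After 'quiet': P(compromised) = 0.55·0.6000 / (0.55·0.6000 + 0.6·0.4000) ≈ 0.5789
After 'alert': P(compromised) = 0.45·0.5789 / (0.45·0.5789 + 0.4·0.4211) ≈ 0.6074
After 'alert': P(compromised) = 0.45·0.6074 / (0.45·0.6074 + 0.4·0.3926) ≈ 0.6351
After 'quiet': P(compromised) = 0.55·0.6351 / (0.55·0.6351 + 0.6·0.3649) ≈ 0.6147
After 'alert': P(compromised) = 0.45·0.6147 / (0.45·0.6147 + 0.4·0.3853) ≈ 0.6422
After 'alert': P(compromised) = 0.45·0.6422 / (0.45·0.6422 + 0.4·0.3578) ≈ 0.6688

0.669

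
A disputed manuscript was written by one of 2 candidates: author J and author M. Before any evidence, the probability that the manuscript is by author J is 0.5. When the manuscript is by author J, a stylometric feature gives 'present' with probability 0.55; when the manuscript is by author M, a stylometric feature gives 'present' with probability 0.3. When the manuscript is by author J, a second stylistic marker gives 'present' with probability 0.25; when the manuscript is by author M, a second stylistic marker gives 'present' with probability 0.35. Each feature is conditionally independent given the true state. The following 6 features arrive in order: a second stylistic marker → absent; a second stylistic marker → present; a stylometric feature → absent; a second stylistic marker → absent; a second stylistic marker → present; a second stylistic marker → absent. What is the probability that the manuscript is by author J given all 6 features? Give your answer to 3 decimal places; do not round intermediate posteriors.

After a second stylistic marker='absent': P(author J) = 0.75·0.5000 / (0.75·0.5000 + 0.65·0.5000) ≈ 0.5357
After a second stylistic marker='present': P(author J) = 0.25·0.5357 / (0.25·0.5357 + 0.35·0.4643) ≈ 0.4518
After a stylometric feature='absent': P(author J) = 0.45·0.4518 / (0.45·0.4518 + 0.7·0.5482) ≈ 0.3463
After a second stylistic marker='absent': P(author J) = 0.75·0.3463 / (0.75·0.3463 + 0.65·0.6537) ≈ 0.3794
After a second stylistic marker='present': P(author J) = 0.25·0.3794 / (0.25·0.3794 + 0.35·0.6206) ≈ 0.3039
After a second stylistic marker='absent': P(author J) = 0.75·0.3039 / (0.75·0.3039 + 0.65·0.6961) ≈ 0.3350

0.335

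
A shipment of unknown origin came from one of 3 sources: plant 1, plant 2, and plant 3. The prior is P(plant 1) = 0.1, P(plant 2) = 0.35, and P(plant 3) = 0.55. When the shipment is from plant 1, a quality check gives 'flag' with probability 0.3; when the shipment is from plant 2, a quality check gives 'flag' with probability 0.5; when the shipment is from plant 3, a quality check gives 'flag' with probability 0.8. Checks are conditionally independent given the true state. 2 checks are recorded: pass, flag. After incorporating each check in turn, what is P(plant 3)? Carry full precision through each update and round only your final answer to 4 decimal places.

0.4478

After 'pass': normaliser = 0.7·0.1000 + 0.5·0.3500 + 0.2·0.5500; P(plant 1) ≈ 0.1972, P(plant 2) ≈ 0.4930, P(plant 3) ≈ 0.3099
After 'flag': normaliser = 0.3·0.1972 + 0.5·0.4930 + 0.8·0.3099; P(plant 1) ≈ 0.1069, P(plant 2) ≈ 0.4453, P(plant 3) ≈ 0.4478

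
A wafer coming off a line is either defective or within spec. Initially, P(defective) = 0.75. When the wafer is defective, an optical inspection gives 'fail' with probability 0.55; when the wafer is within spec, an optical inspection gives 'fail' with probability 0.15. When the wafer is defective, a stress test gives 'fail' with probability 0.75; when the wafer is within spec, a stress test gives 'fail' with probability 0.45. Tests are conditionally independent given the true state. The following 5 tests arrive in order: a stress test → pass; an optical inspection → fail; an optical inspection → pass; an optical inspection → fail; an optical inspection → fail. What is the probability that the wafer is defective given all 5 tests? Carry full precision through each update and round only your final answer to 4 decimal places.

Each posterior becomes the prior for the next update.
After a stress test='pass': P(defective) = 0.25·0.7500 / (0.25·0.7500 + 0.55·0.2500) ≈ 0.5769
After an optical inspection='fail': P(defective) = 0.55·0.5769 / (0.55·0.5769 + 0.15·0.4231) ≈ 0.8333
After an optical inspection='pass': P(defective) = 0.45·0.8333 / (0.45·0.8333 + 0.85·0.1667) ≈ 0.7258
After an optical inspection='fail': P(defective) = 0.55·0.7258 / (0.55·0.7258 + 0.15·0.2742) ≈ 0.9066
After an optical inspection='fail': P(defective) = 0.55·0.9066 / (0.55·0.9066 + 0.15·0.0934) ≈ 0.9727

0.9727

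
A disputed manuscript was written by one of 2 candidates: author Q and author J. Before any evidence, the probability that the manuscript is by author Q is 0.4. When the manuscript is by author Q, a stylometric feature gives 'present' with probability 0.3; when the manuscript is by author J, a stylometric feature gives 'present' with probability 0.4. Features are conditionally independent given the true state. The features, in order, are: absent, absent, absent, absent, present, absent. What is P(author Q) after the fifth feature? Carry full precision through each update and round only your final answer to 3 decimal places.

0.481

After 'absent': P(author Q) = 0.7·0.4000 / (0.7·0.4000 + 0.6·0.6000) ≈ 0.4375
After 'absent': P(author Q) = 0.7·0.4375 / (0.7·0.4375 + 0.6·0.5625) ≈ 0.4757
After 'absent': P(author Q) = 0.7·0.4757 / (0.7·0.4757 + 0.6·0.5243) ≈ 0.5142
After 'absent': P(author Q) = 0.7·0.5142 / (0.7·0.5142 + 0.6·0.4858) ≈ 0.5526
After 'present': P(author Q) = 0.3·0.5526 / (0.3·0.5526 + 0.4·0.4474) ≈ 0.4809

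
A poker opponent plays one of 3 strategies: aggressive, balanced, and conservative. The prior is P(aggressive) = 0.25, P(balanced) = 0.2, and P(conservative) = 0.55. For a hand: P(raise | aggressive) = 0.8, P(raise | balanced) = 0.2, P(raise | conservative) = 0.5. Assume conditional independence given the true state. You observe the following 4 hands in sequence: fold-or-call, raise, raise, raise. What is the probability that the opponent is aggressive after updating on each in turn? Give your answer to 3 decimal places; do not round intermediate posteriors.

After 'fold-or-call': normaliser = 0.2·0.2500 + 0.8·0.2000 + 0.5·0.5500; P(aggressive) ≈ 0.1031, P(balanced) ≈ 0.3299, P(conservative) ≈ 0.5670
After 'raise': normaliser = 0.8·0.1031 + 0.2·0.3299 + 0.5·0.5670; P(aggressive) ≈ 0.1909, P(balanced) ≈ 0.1527, P(conservative) ≈ 0.6563
After 'raise': normaliser = 0.8·0.1909 + 0.2·0.1527 + 0.5·0.6563; P(aggressive) ≈ 0.2986, P(balanced) ≈ 0.0597, P(conservative) ≈ 0.6416
After 'raise': normaliser = 0.8·0.2986 + 0.2·0.0597 + 0.5·0.6416; P(aggressive) ≈ 0.4179, P(balanced) ≈ 0.0209, P(conservative) ≈ 0.5612

0.418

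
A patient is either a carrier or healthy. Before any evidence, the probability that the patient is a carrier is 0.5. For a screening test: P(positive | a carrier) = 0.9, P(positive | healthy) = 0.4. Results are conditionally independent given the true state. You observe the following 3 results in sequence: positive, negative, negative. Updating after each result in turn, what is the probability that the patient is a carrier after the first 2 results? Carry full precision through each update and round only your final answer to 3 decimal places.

After 'positive': P(carrier) = 0.9·0.5000 / (0.9·0.5000 + 0.4·0.5000) ≈ 0.6923
After 'negative': P(carrier) = 0.1·0.6923 / (0.1·0.6923 + 0.6·0.3077) ≈ 0.2727

0.273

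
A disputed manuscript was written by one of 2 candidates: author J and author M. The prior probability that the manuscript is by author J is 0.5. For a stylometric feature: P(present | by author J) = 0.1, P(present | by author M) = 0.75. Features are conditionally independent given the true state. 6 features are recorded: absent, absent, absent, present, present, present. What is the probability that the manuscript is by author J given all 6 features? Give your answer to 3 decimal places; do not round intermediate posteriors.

0.100

Apply Bayes' rule sequentially, carrying P(author J) forward.
After 'absent': P(author J) = 0.9·0.5000 / (0.9·0.5000 + 0.25·0.5000) ≈ 0.7826
After 'absent': P(author J) = 0.9·0.7826 / (0.9·0.7826 + 0.25·0.2174) ≈ 0.9284
After 'absent': P(author J) = 0.9·0.9284 / (0.9·0.9284 + 0.25·0.0716) ≈ 0.9790
After 'present': P(author J) = 0.1·0.9790 / (0.1·0.9790 + 0.75·0.0210) ≈ 0.8615
After 'present': P(author J) = 0.1·0.8615 / (0.1·0.8615 + 0.75·0.1385) ≈ 0.4534
After 'present': P(author J) = 0.1·0.4534 / (0.1·0.4534 + 0.75·0.5466) ≈ 0.0996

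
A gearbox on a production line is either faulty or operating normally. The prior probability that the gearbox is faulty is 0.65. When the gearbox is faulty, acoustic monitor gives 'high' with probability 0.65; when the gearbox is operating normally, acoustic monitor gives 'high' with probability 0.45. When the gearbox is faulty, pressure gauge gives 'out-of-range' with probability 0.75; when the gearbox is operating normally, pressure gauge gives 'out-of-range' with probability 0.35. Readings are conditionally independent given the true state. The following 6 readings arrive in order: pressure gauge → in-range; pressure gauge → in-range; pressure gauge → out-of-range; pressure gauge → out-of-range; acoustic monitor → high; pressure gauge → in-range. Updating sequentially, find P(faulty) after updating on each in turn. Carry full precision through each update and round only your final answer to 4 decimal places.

After pressure gauge='in-range': P(faulty) = 0.25·0.6500 / (0.25·0.6500 + 0.65·0.3500) ≈ 0.4167
After pressure gauge='in-range': P(faulty) = 0.25·0.4167 / (0.25·0.4167 + 0.65·0.5833) ≈ 0.2155
After pressure gauge='out-of-range': P(faulty) = 0.75·0.2155 / (0.75·0.2155 + 0.35·0.7845) ≈ 0.3706
After pressure gauge='out-of-range': P(faulty) = 0.75·0.3706 / (0.75·0.3706 + 0.35·0.6294) ≈ 0.5578
After acoustic monitor='high': P(faulty) = 0.65·0.5578 / (0.65·0.5578 + 0.45·0.4422) ≈ 0.6457
After pressure gauge='in-range': P(faulty) = 0.25·0.6457 / (0.25·0.6457 + 0.65·0.3543) ≈ 0.4121

0.4121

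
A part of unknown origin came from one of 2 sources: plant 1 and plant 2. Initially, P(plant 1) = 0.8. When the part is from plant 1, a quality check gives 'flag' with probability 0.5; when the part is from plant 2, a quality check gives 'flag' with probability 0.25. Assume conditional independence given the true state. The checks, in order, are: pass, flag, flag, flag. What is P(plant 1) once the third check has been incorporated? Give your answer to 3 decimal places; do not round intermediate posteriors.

0.914

After 'pass': P(plant 1) = 0.5·0.8000 / (0.5·0.8000 + 0.75·0.2000) ≈ 0.7273
After 'flag': P(plant 1) = 0.5·0.7273 / (0.5·0.7273 + 0.25·0.2727) ≈ 0.8421
After 'flag': P(plant 1) = 0.5·0.8421 / (0.5·0.8421 + 0.25·0.1579) ≈ 0.9143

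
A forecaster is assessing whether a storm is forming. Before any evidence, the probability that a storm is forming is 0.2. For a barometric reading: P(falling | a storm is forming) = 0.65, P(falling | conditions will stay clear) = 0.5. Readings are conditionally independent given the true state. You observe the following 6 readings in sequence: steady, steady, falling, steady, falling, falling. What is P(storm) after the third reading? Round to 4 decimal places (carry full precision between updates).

0.1374

Apply Bayes' rule sequentially, carrying P(storm) forward.
After 'steady': P(storm) = 0.35·0.2000 / (0.35·0.2000 + 0.5·0.8000) ≈ 0.1489
After 'steady': P(storm) = 0.35·0.1489 / (0.35·0.1489 + 0.5·0.8511) ≈ 0.1091
After 'falling': P(storm) = 0.65·0.1091 / (0.65·0.1091 + 0.5·0.8909) ≈ 0.1374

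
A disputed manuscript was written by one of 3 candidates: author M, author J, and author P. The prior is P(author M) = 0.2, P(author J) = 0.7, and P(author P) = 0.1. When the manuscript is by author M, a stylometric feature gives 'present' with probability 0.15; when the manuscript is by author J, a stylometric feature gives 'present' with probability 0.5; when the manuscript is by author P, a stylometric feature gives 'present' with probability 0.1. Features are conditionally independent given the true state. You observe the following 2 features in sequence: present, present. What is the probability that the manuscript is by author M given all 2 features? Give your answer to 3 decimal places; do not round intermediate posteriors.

0.025

After 'present': normaliser = 0.15·0.2000 + 0.5·0.7000 + 0.1·0.1000; P(author M) ≈ 0.0769, P(author J) ≈ 0.8974, P(author P) ≈ 0.0256
After 'present': normaliser = 0.15·0.0769 + 0.5·0.8974 + 0.1·0.0256; P(author M) ≈ 0.0249, P(author J) ≈ 0.9695, P(author P) ≈ 0.0055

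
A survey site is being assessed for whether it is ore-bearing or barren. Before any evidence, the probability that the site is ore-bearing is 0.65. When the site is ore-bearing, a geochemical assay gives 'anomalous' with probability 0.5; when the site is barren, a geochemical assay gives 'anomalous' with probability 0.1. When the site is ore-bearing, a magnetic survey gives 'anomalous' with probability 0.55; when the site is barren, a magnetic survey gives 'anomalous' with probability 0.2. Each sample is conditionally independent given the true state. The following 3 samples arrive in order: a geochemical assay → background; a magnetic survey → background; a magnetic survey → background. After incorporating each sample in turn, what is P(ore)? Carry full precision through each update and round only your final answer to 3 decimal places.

0.246

After a geochemical assay='background': P(ore) = 0.5·0.6500 / (0.5·0.6500 + 0.9·0.3500) ≈ 0.5078
After a magnetic survey='background': P(ore) = 0.45·0.5078 / (0.45·0.5078 + 0.8·0.4922) ≈ 0.3672
After a magnetic survey='background': P(ore) = 0.45·0.3672 / (0.45·0.3672 + 0.8·0.6328) ≈ 0.2461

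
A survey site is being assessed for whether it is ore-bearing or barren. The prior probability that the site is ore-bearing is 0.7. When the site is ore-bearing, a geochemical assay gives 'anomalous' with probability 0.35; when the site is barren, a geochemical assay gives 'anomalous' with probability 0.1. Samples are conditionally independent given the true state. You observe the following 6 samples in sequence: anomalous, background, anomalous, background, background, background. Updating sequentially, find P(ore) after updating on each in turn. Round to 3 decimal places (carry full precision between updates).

0.886

Apply Bayes' rule sequentially, carrying P(ore) forward.
After 'anomalous': P(ore) = 0.35·0.7000 / (0.35·0.7000 + 0.1·0.3000) ≈ 0.8909
After 'background': P(ore) = 0.65·0.8909 / (0.65·0.8909 + 0.9·0.1091) ≈ 0.8550
After 'anomalous': P(ore) = 0.35·0.8550 / (0.35·0.8550 + 0.1·0.1450) ≈ 0.9538
After 'background': P(ore) = 0.65·0.9538 / (0.65·0.9538 + 0.9·0.0462) ≈ 0.9371
After 'background': P(ore) = 0.65·0.9371 / (0.65·0.9371 + 0.9·0.0629) ≈ 0.9150
After 'background': P(ore) = 0.65·0.9150 / (0.65·0.9150 + 0.9·0.0850) ≈ 0.8861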